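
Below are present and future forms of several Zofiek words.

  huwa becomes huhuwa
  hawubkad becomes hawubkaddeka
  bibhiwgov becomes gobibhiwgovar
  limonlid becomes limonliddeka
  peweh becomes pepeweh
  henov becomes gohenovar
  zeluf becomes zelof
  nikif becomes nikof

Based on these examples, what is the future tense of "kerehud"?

"kerehud" ends in -d. The stems ending in -d (hawubkad → hawubkaddeka, limonlid → limonliddeka) double the final consonant and add -eka.
The other patterns: stems ending in -v add go- … -ar around the stem; stems ending in -f change the last vowel to 'o'; stems ending in -a or -h repeat the first consonant+vowel as a prefix.
So kerehud → kerehuddeka.

kerehuddeka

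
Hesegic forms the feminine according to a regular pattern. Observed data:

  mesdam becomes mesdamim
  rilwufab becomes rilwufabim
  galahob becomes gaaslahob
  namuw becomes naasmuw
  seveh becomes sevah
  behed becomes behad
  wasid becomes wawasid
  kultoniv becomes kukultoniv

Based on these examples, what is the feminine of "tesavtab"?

rilwufab and galahob both end in -b yet inflect differently (rilwufabim, gaaslahob), so the final letter is not what conditions the rule; the last vowel is.
"tesavtab" has last vowel 'a'. The stems whose last vowel is 'a' (mesdam → mesdamim, rilwufab → rilwufabim) add -im.
The other patterns: stems whose last vowel is 'o' or 'u' insert -as- after the first vowel; stems whose last vowel is 'e' change the last vowel to 'a'; stems whose last vowel is 'i' repeat the first consonant+vowel as a prefix.
So tesavtab → tesavtabim.

tesavtabim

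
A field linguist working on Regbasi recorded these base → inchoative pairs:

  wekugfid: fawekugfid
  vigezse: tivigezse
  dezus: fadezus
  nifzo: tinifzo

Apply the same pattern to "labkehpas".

falabkehpas

"labkehpas" ends in a consonant. The stems ending in a consonant (wekugfid → fawekugfid, dezus → fadezus) add the prefix fa-.
So labkehpas → falabkehpas.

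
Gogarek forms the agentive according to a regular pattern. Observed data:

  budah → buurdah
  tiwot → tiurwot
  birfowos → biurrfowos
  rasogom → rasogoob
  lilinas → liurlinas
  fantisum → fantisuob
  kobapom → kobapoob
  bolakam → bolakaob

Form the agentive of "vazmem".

vazmeob

bolakam and lilinas both have last vowel 'a' yet inflect differently (bolakaob, liurlinas), so the last vowel is not what conditions the rule; the final letter is.
"vazmem" ends in -m. The stems ending in -m (bolakam → bolakaob, kobapom → kobapoob, fantisum → fantisuob) drop the final letter and add -ob.
So vazmem → vazmeob.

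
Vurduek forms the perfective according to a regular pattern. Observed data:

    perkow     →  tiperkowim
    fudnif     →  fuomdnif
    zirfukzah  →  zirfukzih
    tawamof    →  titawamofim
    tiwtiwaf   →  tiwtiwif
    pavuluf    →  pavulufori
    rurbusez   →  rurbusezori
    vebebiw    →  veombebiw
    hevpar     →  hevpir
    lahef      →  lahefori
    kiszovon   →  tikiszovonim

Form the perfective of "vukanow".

perkow and vebebiw both end in -w yet inflect differently (tiperkowim, veombebiw), so the final letter is not what conditions the rule; the last vowel is.
"vukanow" has last vowel 'o'. The stems whose last vowel is 'o' (tawamof → titawamofim, kiszovon → tikiszovonim, perkow → tiperkowim) add ti- … -im around the stem.
The other patterns: stems whose last vowel is 'i' insert -om- after the first vowel; stems whose last vowel is 'a' change the last vowel to 'i'; stems whose last vowel is 'e' or 'u' add -ori.
So vukanow → tivukanowim.

tivukanowim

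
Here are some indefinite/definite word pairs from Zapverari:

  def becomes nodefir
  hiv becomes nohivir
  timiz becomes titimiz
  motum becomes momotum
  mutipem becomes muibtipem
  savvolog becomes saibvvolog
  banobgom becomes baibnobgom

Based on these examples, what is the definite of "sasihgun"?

saibsihgun

motum and mutipem both end in -m yet inflect differently (momotum, muibtipem), so the final letter is not what conditions the rule; the number of vowels is.
"sasihgun" has 3 vowels. The stems with 3 vowels (mutipem → muibtipem, savvolog → saibvvolog, banobgom → baibnobgom) insert -ib- after the first vowel.
So sasihgun → saibsihgun.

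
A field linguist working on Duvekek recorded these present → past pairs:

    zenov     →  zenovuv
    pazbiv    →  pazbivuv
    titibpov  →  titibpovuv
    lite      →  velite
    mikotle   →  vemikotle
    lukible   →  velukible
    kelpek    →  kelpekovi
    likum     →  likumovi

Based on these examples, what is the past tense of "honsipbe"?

lite and kelpek both have last vowel 'e' yet inflect differently (velite, kelpekovi), so the last vowel is not what conditions the rule; the final letter is.
"honsipbe" ends in -e. The stems ending in -e (lite → velite, mikotle → vemikotle, lukible → velukible) add the prefix ve-.
So honsipbe → vehonsipbe.

vehonsipbe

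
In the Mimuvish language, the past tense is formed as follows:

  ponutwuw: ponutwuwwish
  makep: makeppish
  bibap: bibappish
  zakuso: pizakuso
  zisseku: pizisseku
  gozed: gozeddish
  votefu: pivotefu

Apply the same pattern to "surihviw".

surihviwwish

"surihviw" ends in a consonant. The stems ending in a consonant (ponutwuw → ponutwuwwish, bibap → bibappish, gozed → gozeddish) double the final consonant and add -ish.
The other pattern: stems ending in a vowel add the prefix pi-.
So surihviw → surihviwwish.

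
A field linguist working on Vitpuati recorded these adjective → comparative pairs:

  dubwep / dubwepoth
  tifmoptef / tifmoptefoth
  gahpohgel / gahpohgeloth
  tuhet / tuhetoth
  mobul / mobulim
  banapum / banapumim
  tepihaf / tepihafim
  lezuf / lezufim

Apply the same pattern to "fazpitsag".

"fazpitsag" has last vowel 'a'. The one such stem in the data (tepihaf → tepihafim) adds -im, so the same rule applies.
The other pattern: stems whose last vowel is 'e' add -oth.
So fazpitsag → fazpitsagim.

fazpitsagim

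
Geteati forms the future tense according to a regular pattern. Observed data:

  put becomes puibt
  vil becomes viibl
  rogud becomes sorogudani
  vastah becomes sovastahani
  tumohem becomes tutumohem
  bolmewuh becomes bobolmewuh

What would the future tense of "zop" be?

zoibp

vastah and bolmewuh both end in -h yet inflect differently (sovastahani, bobolmewuh), so the final letter is not what conditions the rule; the number of vowels is.
"zop" has 1 vowel. The stems with 1 vowel (put → puibt, vil → viibl) insert -ib- after the first vowel.
The other patterns: stems with 2 vowels add so- … -ani around the stem; stems with 3 vowels repeat the first consonant+vowel as a prefix.
So zop → zoibp.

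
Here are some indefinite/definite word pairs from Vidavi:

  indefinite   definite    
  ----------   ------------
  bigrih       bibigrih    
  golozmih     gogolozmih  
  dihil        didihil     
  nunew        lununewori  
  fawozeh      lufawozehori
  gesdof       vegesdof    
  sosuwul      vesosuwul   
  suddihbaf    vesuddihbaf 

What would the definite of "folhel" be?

bigrih and fawozeh both end in -h yet inflect differently (bibigrih, lufawozehori), so the final letter is not what conditions the rule; the last vowel is.
"folhel" has last vowel 'e'. The stems whose last vowel is 'e' (nunew → lununewori, fawozeh → lufawozehori) add lu- … -ori around the stem.
The other patterns: stems whose last vowel is 'i' repeat the first consonant+vowel as a prefix; stems whose last vowel is 'a', 'o' or 'u' add the prefix ve-.
So folhel → lufolhelori.

lufolhelori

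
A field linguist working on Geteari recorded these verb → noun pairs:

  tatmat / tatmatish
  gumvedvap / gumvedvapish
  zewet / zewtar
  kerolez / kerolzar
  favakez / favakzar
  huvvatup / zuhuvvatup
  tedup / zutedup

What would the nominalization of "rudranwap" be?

tatmat and zewet both end in -t yet inflect differently (tatmatish, zewtar), so the final letter is not what conditions the rule; the last vowel is.
"rudranwap" has last vowel 'a'. The stems whose last vowel is 'a' (tatmat → tatmatish, gumvedvap → gumvedvapish) add -ish.
The other patterns: stems whose last vowel is 'e' delete the last vowel and add -ar; stems whose last vowel is 'u' add the prefix zu-.
So rudranwap → rudranwapish.

rudranwapish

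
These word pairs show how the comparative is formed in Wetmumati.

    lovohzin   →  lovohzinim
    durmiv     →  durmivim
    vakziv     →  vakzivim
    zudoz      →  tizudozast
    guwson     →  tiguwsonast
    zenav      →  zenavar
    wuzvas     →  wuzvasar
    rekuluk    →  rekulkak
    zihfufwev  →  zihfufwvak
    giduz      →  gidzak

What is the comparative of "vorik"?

lovohzin and guwson both end in -n yet inflect differently (lovohzinim, tiguwsonast), so the final letter is not what conditions the rule; the last vowel is.
"vorik" has last vowel 'i'. The stems whose last vowel is 'i' (lovohzin → lovohzinim, durmiv → durmivim, vakziv → vakzivim) add -im.
So vorik → vorikim.

vorikim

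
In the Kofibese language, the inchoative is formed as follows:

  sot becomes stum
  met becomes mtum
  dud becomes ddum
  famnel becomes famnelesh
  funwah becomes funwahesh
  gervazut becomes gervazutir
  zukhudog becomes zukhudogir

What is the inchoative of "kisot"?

kisotesh

sot and gervazut both end in -t yet inflect differently (stum, gervazutir), so the final letter is not what conditions the rule; the number of vowels is.
"kisot" has 2 vowels. The stems with 2 vowels (famnel → famnelesh, funwah → funwahesh) add -esh.
The other patterns: stems with 1 vowel delete the last vowel and add -um; stems with 3 vowels add -ir.
So kisot → kisotesh.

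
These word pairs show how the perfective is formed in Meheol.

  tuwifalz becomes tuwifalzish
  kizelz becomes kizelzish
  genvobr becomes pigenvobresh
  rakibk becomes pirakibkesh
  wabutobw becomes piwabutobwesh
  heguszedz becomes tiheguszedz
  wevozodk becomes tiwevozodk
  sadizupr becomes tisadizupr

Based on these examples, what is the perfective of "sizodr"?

tuwifalz and heguszedz both end in -z yet inflect differently (tuwifalzish, tiheguszedz), so the final letter is not what conditions the rule; the second-to-last letter is.
"sizodr" has second-to-last letter 'd'. The stems whose second-to-last letter is 'd' (heguszedz → tiheguszedz, wevozodk → tiwevozodk) add the prefix ti-.
So sizodr → tisizodr.

tisizodr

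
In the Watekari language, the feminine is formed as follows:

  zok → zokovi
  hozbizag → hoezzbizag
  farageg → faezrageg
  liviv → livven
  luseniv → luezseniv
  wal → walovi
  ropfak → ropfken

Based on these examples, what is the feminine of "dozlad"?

dozlden

zok and ropfak both end in -k yet inflect differently (zokovi, ropfken), so the final letter is not what conditions the rule; the number of vowels is.
"dozlad" has 2 vowels. The stems with 2 vowels (ropfak → ropfken, liviv → livven) delete the last vowel and add -en.
So dozlad → dozlden.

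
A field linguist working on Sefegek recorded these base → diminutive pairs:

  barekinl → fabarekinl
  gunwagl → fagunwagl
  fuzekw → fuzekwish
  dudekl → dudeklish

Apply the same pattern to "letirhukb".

dudekl and barekinl both end in -l yet inflect differently (dudeklish, fabarekinl), so the final letter is not what conditions the rule; the second-to-last letter is.
"letirhukb" has second-to-last letter 'k'. The stems whose second-to-last letter is 'k' (fuzekw → fuzekwish, dudekl → dudeklish) add -ish.
So letirhukb → letirhukbish.

letirhukbish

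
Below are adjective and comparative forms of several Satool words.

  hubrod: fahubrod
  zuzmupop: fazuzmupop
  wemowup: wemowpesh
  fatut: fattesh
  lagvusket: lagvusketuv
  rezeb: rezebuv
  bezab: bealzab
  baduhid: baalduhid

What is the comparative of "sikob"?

zuzmupop and wemowup both end in -p yet inflect differently (fazuzmupop, wemowpesh), so the final letter is not what conditions the rule; the last vowel is.
"sikob" has last vowel 'o'. The stems whose last vowel is 'o' (hubrod → fahubrod, zuzmupop → fazuzmupop) add the prefix fa-.
So sikob → fasikob.

fasikob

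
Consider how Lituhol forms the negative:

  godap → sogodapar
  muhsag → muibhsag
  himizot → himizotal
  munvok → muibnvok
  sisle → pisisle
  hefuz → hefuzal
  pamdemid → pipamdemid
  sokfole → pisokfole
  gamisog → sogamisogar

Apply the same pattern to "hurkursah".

hurkursahal

muhsag and gamisog both end in -g yet inflect differently (muibhsag, sogamisogar), so the final letter is not what conditions the rule; the first letter is.
"hurkursah" begins with h-. The stems beginning with h- (himizot → himizotal, hefuz → hefuzal) add -al.
So hurkursah → hurkursahal.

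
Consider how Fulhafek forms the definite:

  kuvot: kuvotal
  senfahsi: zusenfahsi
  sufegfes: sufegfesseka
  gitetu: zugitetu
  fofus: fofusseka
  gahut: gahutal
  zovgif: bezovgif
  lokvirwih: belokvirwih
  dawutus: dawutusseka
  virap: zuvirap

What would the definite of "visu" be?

"visu" ends in -u. The one such stem in the data (gitetu → zugitetu) adds the prefix zu-, so the same rule applies.
The other patterns: stems ending in -t add -al; stems ending in -s double the final consonant and add -eka; stems ending in -f or -h add the prefix be-.
So visu → zuvisu.

zuvisu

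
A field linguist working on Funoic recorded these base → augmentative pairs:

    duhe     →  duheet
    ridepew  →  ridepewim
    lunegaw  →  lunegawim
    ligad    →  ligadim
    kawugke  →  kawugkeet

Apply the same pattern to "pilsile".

pilsileet

duhe and ridepew both have last vowel 'e' yet inflect differently (duheet, ridepewim), so the last vowel is not what conditions the rule; the final letter is.
"pilsile" ends in -e. The stems ending in -e (duhe → duheet, kawugke → kawugkeet) add -et.
The other pattern: stems ending in -d or -w add -im.
So pilsile → pilsileet.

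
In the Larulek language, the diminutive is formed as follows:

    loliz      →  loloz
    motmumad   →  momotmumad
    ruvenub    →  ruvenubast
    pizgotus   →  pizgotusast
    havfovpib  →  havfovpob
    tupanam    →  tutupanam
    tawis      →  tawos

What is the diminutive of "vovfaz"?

"vovfaz" has last vowel 'a'. The stems whose last vowel is 'a' (tupanam → tutupanam, motmumad → momotmumad) repeat the first consonant+vowel as a prefix.
So vovfaz → vovovfaz.

vovovfaz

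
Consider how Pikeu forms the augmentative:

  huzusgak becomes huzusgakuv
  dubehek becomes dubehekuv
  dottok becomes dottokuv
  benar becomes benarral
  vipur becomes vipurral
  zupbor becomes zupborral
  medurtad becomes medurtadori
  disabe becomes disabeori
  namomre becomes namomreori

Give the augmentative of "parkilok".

huzusgak and benar both have last vowel 'a' yet inflect differently (huzusgakuv, benarral), so the last vowel is not what conditions the rule; the final letter is.
"parkilok" ends in -k. The stems ending in -k (huzusgak → huzusgakuv, dubehek → dubehekuv, dottok → dottokuv) add -uv.
So parkilok → parkilokuv.

parkilokuv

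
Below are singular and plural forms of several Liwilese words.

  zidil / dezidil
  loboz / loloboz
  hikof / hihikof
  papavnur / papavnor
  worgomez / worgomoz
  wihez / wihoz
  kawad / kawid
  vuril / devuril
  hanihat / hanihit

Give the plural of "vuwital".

loboz and worgomez both end in -z yet inflect differently (loloboz, worgomoz), so the final letter is not what conditions the rule; the last vowel is.
"vuwital" has last vowel 'a'. The stems whose last vowel is 'a' (hanihat → hanihit, kawad → kawid) change the last vowel to 'i'.
So vuwital → vuwitil.

vuwitil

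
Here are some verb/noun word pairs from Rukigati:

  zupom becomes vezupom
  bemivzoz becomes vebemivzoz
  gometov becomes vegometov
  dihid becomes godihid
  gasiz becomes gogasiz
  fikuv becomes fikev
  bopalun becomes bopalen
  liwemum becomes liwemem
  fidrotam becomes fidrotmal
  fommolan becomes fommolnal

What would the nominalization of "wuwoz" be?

"wuwoz" has last vowel 'o'. The stems whose last vowel is 'o' (zupom → vezupom, bemivzoz → vebemivzoz, gometov → vegometov) add the prefix ve-.
So wuwoz → vewuwoz.

vewuwoz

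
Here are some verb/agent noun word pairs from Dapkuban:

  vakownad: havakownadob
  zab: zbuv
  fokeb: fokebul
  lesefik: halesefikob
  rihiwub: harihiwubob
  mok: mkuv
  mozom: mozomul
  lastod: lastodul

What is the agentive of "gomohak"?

zab and fokeb both end in -b yet inflect differently (zbuv, fokebul), so the final letter is not what conditions the rule; the number of vowels is.
"gomohak" has 3 vowels. The stems with 3 vowels (rihiwub → harihiwubob, lesefik → halesefikob, vakownad → havakownadob) add ha- … -ob around the stem.
So gomohak → hagomohakob.

hagomohakob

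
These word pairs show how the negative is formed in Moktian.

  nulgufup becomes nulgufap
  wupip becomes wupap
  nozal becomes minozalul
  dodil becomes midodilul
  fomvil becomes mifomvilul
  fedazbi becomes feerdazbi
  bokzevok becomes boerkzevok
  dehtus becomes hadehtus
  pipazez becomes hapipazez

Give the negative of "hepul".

mihepulul

wupip and dodil both have last vowel 'i' yet inflect differently (wupap, midodilul), so the last vowel is not what conditions the rule; the final letter is.
"hepul" ends in -l. The stems ending in -l (nozal → minozalul, dodil → midodilul, fomvil → mifomvilul) add mi- … -ul around the stem.
The other patterns: stems ending in -p change the last vowel to 'a'; stems ending in -i or -k insert -er- after the first vowel; stems ending in -s or -z add the prefix ha-.
So hepul → mihepulul.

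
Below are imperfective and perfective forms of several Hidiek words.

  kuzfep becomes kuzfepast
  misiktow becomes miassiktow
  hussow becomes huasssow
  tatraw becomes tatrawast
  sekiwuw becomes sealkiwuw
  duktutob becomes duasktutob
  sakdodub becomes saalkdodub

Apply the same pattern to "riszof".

sakdodub and duktutob both end in -b yet inflect differently (saalkdodub, duasktutob), so the final letter is not what conditions the rule; the last vowel is.
"riszof" has last vowel 'o'. The stems whose last vowel is 'o' (duktutob → duasktutob, hussow → huasssow, misiktow → miassiktow) insert -as- after the first vowel.
So riszof → riasszof.

riasszof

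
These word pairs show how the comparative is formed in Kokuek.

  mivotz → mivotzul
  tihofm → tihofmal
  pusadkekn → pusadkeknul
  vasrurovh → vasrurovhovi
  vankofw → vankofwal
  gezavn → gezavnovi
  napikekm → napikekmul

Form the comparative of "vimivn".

"vimivn" has second-to-last letter 'v'. The stems whose second-to-last letter is 'v' (vasrurovh → vasrurovhovi, gezavn → gezavnovi) add -ovi.
The other patterns: stems whose second-to-last letter is 'f' add -al; stems whose second-to-last letter is 'k' or 't' add -ul.
So vimivn → vimivnovi.

vimivnovi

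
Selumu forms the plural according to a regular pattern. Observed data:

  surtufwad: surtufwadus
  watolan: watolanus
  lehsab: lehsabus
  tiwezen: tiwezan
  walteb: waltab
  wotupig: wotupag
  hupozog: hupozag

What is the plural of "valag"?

valagus

"valag" has last vowel 'a'. The stems whose last vowel is 'a' (surtufwad → surtufwadus, watolan → watolanus, lehsab → lehsabus) add -us.
The other pattern: stems whose last vowel is 'e', 'i' or 'o' change the last vowel to 'a'.
So valag → valagus.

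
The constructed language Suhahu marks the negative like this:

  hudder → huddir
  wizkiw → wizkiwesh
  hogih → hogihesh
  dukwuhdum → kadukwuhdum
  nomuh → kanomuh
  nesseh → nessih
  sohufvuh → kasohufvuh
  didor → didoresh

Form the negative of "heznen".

heznin

nesseh and hogih both end in -h yet inflect differently (nessih, hogihesh), so the final letter is not what conditions the rule; the last vowel is.
"heznen" has last vowel 'e'. The stems whose last vowel is 'e' (hudder → huddir, nesseh → nessih) change the last vowel to 'i'.
The other patterns: stems whose last vowel is 'i' or 'o' add -esh; stems whose last vowel is 'u' add the prefix ka-.
So heznen → heznin.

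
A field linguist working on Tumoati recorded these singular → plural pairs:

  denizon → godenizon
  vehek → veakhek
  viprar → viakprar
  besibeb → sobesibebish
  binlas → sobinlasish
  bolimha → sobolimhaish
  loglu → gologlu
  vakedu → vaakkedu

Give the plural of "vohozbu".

vakedu and loglu both end in -u yet inflect differently (vaakkedu, gologlu), so the final letter is not what conditions the rule; the first letter is.
"vohozbu" begins with v-. The stems beginning with v- (vehek → veakhek, viprar → viakprar, vakedu → vaakkedu) insert -ak- after the first vowel.
The other patterns: stems beginning with b- add so- … -ish around the stem; stems beginning with d- or l- add the prefix go-.
So vohozbu → voakhozbu.

voakhozbu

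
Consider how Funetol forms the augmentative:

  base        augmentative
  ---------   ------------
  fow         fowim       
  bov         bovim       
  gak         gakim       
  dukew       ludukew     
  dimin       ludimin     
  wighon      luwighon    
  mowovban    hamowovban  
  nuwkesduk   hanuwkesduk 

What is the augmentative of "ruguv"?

"ruguv" has 2 vowels. The stems with 2 vowels (dukew → ludukew, dimin → ludimin, wighon → luwighon) add the prefix lu-.
So ruguv → luruguv.

luruguv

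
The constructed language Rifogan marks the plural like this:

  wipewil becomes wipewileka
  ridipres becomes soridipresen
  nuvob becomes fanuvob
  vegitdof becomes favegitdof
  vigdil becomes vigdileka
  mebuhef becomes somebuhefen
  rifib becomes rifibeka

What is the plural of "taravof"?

fataravof

mebuhef and vegitdof both end in -f yet inflect differently (somebuhefen, favegitdof), so the final letter is not what conditions the rule; the last vowel is.
"taravof" has last vowel 'o'. The stems whose last vowel is 'o' (vegitdof → favegitdof, nuvob → fanuvob) add the prefix fa-.
The other patterns: stems whose last vowel is 'e' add so- … -en around the stem; stems whose last vowel is 'i' add -eka.
So taravof → fataravof.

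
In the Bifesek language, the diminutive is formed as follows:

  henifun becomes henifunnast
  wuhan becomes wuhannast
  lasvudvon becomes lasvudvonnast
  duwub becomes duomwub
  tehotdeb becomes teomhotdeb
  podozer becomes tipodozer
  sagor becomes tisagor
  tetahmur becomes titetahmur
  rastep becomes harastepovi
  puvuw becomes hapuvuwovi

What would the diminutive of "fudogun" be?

fudogunnast

henifun and duwub both have last vowel 'u' yet inflect differently (henifunnast, duomwub), so the last vowel is not what conditions the rule; the final letter is.
"fudogun" ends in -n. The stems ending in -n (henifun → henifunnast, wuhan → wuhannast, lasvudvon → lasvudvonnast) double the final consonant and add -ast.
So fudogun → fudogunnast.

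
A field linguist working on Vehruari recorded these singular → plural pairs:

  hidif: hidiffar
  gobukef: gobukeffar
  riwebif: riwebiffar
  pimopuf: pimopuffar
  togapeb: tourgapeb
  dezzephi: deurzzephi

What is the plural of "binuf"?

"binuf" ends in -f. The stems ending in -f (hidif → hidiffar, gobukef → gobukeffar, riwebif → riwebiffar) double the final consonant and add -ar.
The other pattern: stems ending in -b or -i insert -ur- after the first vowel.
So binuf → binuffar.

binuffar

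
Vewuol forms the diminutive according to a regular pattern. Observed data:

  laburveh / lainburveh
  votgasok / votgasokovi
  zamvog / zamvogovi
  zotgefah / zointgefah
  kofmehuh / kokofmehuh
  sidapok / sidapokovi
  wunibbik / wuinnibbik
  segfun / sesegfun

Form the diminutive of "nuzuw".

"nuzuw" has last vowel 'u'. The stems whose last vowel is 'u' (segfun → sesegfun, kofmehuh → kokofmehuh) repeat the first consonant+vowel as a prefix.
The other patterns: stems whose last vowel is 'o' add -ovi; stems whose last vowel is 'a', 'e' or 'i' insert -in- after the first vowel.
So nuzuw → nunuzuw.

nunuzuw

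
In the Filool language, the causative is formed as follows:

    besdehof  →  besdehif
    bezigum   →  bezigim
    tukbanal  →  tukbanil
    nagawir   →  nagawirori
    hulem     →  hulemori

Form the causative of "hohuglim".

hulem and bezigum both end in -m yet inflect differently (hulemori, bezigim), so the final letter is not what conditions the rule; the last vowel is.
"hohuglim" has last vowel 'i'. The one such stem in the data (nagawir → nagawirori) adds -ori, so the same rule applies.
The other pattern: stems whose last vowel is 'a', 'o' or 'u' change the last vowel to 'i'.
So hohuglim → hohuglimori.

hohuglimori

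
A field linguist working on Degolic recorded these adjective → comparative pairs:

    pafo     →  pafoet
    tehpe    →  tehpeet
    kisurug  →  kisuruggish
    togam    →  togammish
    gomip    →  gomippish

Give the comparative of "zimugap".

tehpe and togam both begin with t- yet inflect differently (tehpeet, togammish), so the first letter is not what conditions the rule; whether the stem ends in a vowel or a consonant is.
"zimugap" ends in a consonant. The stems ending in a consonant (kisurug → kisuruggish, togam → togammish, gomip → gomippish) double the final consonant and add -ish.
The other pattern: stems ending in a vowel add -et.
So zimugap → zimugappish.

zimugappish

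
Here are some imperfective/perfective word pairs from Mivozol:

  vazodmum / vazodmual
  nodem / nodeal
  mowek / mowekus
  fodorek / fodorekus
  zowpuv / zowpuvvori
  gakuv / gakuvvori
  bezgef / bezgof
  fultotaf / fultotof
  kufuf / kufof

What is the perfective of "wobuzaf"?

wobuzof

nodem and mowek both have last vowel 'e' yet inflect differently (nodeal, mowekus), so the last vowel is not what conditions the rule; the final letter is.
"wobuzaf" ends in -f. The stems ending in -f (bezgef → bezgof, fultotaf → fultotof, kufuf → kufof) change the last vowel to 'o'.
The other patterns: stems ending in -m drop the final letter and add -al; stems ending in -k add -us; stems ending in -v double the final consonant and add -ori.
So wobuzaf → wobuzof.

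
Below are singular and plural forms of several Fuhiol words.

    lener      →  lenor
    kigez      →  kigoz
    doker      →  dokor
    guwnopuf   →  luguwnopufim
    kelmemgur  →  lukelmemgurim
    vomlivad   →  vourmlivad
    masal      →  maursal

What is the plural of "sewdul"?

lusewdulim

lener and kelmemgur both end in -r yet inflect differently (lenor, lukelmemgurim), so the final letter is not what conditions the rule; the last vowel is.
"sewdul" has last vowel 'u'. The stems whose last vowel is 'u' (guwnopuf → luguwnopufim, kelmemgur → lukelmemgurim) add lu- … -im around the stem.
So sewdul → lusewdulim.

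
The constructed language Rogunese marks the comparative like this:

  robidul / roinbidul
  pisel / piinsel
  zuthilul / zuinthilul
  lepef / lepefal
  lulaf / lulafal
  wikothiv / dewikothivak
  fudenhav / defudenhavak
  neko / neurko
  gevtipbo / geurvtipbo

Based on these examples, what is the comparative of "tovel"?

pisel and lepef both have last vowel 'e' yet inflect differently (piinsel, lepefal), so the last vowel is not what conditions the rule; the final letter is.
"tovel" ends in -l. The stems ending in -l (robidul → roinbidul, pisel → piinsel, zuthilul → zuinthilul) insert -in- after the first vowel.
So tovel → toinvel.

toinvel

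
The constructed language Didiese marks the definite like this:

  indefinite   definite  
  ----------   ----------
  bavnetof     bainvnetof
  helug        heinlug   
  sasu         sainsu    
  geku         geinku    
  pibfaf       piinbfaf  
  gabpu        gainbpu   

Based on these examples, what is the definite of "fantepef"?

Every pair shown (bavnetof → bainvnetof, helug → heinlug, sasu → sainsu, …) follows the same rule: insert -in- after the first vowel.
So fantepef → fainntepef.

fainntepef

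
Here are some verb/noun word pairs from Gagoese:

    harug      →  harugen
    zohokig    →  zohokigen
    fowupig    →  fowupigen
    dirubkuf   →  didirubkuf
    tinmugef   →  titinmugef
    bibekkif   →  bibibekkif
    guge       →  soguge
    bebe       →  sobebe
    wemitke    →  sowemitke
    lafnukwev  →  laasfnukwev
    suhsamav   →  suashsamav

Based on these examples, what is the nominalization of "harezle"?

harug and dirubkuf both have last vowel 'u' yet inflect differently (harugen, didirubkuf), so the last vowel is not what conditions the rule; the final letter is.
"harezle" ends in -e. The stems ending in -e (guge → soguge, bebe → sobebe, wemitke → sowemitke) add the prefix so-.
The other patterns: stems ending in -g add -en; stems ending in -f repeat the first consonant+vowel as a prefix; stems ending in -v insert -as- after the first vowel.
So harezle → soharezle.

soharezle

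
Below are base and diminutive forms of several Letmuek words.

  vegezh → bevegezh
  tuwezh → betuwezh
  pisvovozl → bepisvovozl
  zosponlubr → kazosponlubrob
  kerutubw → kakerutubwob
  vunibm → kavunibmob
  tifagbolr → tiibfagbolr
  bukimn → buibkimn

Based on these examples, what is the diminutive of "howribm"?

kahowribmob

"howribm" has second-to-last letter 'b'. The stems whose second-to-last letter is 'b' (zosponlubr → kazosponlubrob, kerutubw → kakerutubwob, vunibm → kavunibmob) add ka- … -ob around the stem.
So howribm → kahowribmob.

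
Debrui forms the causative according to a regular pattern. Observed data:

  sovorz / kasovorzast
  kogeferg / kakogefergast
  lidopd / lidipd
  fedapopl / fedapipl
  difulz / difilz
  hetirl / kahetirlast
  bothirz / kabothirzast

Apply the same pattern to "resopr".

hetirl and fedapopl both end in -l yet inflect differently (kahetirlast, fedapipl), so the final letter is not what conditions the rule; the second-to-last letter is.
"resopr" has second-to-last letter 'p'. The stems whose second-to-last letter is 'p' (fedapopl → fedapipl, lidopd → lidipd) change the last vowel to 'i'.
The other pattern: stems whose second-to-last letter is 'r' add ka- … -ast around the stem.
So resopr → resipr.

resipr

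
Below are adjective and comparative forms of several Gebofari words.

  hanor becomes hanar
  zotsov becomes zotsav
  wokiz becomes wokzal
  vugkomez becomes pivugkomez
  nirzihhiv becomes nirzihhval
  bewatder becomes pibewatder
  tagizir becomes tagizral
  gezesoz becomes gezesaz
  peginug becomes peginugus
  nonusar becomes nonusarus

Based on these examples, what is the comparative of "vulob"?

vulab

bewatder and hanor both end in -r yet inflect differently (pibewatder, hanar), so the final letter is not what conditions the rule; the last vowel is.
"vulob" has last vowel 'o'. The stems whose last vowel is 'o' (zotsov → zotsav, hanor → hanar, gezesoz → gezesaz) change the last vowel to 'a'.
So vulob → vulab.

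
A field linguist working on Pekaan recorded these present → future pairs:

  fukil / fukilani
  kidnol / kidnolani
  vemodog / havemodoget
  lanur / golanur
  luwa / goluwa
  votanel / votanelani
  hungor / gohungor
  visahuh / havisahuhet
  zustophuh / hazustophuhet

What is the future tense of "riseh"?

hungor and kidnol both have last vowel 'o' yet inflect differently (gohungor, kidnolani), so the last vowel is not what conditions the rule; the final letter is.
"riseh" ends in -h. The stems ending in -h (visahuh → havisahuhet, zustophuh → hazustophuhet) add ha- … -et around the stem.
The other patterns: stems ending in -a or -r add the prefix go-; stems ending in -l add -ani.
So riseh → harisehet.

harisehet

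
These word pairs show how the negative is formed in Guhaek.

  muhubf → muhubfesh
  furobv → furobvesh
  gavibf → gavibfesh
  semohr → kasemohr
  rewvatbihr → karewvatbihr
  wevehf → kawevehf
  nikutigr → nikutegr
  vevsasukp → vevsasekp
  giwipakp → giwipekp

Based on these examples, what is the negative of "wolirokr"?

wolirekr

muhubf and wevehf both end in -f yet inflect differently (muhubfesh, kawevehf), so the final letter is not what conditions the rule; the second-to-last letter is.
"wolirokr" has second-to-last letter 'k'. The stems whose second-to-last letter is 'k' (vevsasukp → vevsasekp, giwipakp → giwipekp) change the last vowel to 'e'.
So wolirokr → wolirekr.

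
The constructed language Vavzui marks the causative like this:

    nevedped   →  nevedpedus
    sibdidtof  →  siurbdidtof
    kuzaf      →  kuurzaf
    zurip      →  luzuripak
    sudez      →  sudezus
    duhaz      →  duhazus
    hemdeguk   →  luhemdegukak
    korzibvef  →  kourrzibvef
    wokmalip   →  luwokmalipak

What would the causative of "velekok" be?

"velekok" ends in -k. The one such stem in the data (hemdeguk → luhemdegukak) adds lu- … -ak around the stem, so the same rule applies.
The other patterns: stems ending in -d or -z add -us; stems ending in -f insert -ur- after the first vowel.
So velekok → luvelekokak.

luvelekokak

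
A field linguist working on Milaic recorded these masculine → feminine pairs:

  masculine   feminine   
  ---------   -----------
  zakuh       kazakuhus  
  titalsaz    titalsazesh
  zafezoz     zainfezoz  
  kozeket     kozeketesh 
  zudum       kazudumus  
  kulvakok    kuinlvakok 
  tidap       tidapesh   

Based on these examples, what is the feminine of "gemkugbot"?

geinmkugbot

titalsaz and zafezoz both end in -z yet inflect differently (titalsazesh, zainfezoz), so the final letter is not what conditions the rule; the last vowel is.
"gemkugbot" has last vowel 'o'. The stems whose last vowel is 'o' (zafezoz → zainfezoz, kulvakok → kuinlvakok) insert -in- after the first vowel.
So gemkugbot → geinmkugbot.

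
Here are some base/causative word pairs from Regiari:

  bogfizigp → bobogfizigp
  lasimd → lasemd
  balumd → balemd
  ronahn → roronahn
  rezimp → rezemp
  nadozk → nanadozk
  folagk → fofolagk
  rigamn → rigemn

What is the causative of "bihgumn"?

bihgemn

rezimp and bogfizigp both end in -p yet inflect differently (rezemp, bobogfizigp), so the final letter is not what conditions the rule; the second-to-last letter is.
"bihgumn" has second-to-last letter 'm'. The stems whose second-to-last letter is 'm' (lasimd → lasemd, rigamn → rigemn, rezimp → rezemp) change the last vowel to 'e'.
The other pattern: stems whose second-to-last letter is 'g', 'h' or 'z' repeat the first consonant+vowel as a prefix.
So bihgumn → bihgemn.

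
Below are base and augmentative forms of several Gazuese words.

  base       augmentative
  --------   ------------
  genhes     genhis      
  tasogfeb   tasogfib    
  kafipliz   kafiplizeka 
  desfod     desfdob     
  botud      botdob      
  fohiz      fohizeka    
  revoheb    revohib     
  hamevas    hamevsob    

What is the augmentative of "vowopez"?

"vowopez" has last vowel 'e'. The stems whose last vowel is 'e' (revoheb → revohib, genhes → genhis, tasogfeb → tasogfib) change the last vowel to 'i'.
The other patterns: stems whose last vowel is 'i' add -eka; stems whose last vowel is 'a', 'o' or 'u' delete the last vowel and add -ob.
So vowopez → vowopiz.

vowopiz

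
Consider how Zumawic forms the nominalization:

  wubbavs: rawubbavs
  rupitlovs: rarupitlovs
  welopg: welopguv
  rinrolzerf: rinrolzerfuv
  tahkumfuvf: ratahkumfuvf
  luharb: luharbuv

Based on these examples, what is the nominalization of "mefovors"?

mefovorsuv

tahkumfuvf and rinrolzerf both end in -f yet inflect differently (ratahkumfuvf, rinrolzerfuv), so the final letter is not what conditions the rule; the second-to-last letter is.
"mefovors" has second-to-last letter 'r'. The stems whose second-to-last letter is 'r' (rinrolzerf → rinrolzerfuv, luharb → luharbuv) add -uv.
The other pattern: stems whose second-to-last letter is 'v' add the prefix ra-.
So mefovors → mefovorsuv.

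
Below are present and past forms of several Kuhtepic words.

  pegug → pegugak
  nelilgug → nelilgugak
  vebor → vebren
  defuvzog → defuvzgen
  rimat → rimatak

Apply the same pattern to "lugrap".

lugrapak

"lugrap" has last vowel 'a'. The one such stem in the data (rimat → rimatak) adds -ak, so the same rule applies.
So lugrap → lugrapak.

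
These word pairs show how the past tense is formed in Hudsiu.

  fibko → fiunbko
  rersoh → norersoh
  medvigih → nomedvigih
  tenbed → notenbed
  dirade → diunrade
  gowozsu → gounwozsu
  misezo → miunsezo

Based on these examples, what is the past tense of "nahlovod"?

nonahlovod

dirade and tenbed both have last vowel 'e' yet inflect differently (diunrade, notenbed), so the last vowel is not what conditions the rule; whether the stem ends in a vowel or a consonant is.
"nahlovod" ends in a consonant. The stems ending in a consonant (medvigih → nomedvigih, tenbed → notenbed, rersoh → norersoh) add the prefix no-.
The other pattern: stems ending in a vowel insert -un- after the first vowel.
So nahlovod → nonahlovod.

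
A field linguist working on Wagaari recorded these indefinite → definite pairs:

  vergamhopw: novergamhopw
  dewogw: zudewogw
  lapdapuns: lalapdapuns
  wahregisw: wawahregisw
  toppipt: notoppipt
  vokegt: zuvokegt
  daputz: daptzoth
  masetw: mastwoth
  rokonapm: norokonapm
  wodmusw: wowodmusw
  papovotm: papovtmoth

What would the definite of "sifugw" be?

masetw and vergamhopw both end in -w yet inflect differently (mastwoth, novergamhopw), so the final letter is not what conditions the rule; the second-to-last letter is.
"sifugw" has second-to-last letter 'g'. The stems whose second-to-last letter is 'g' (vokegt → zuvokegt, dewogw → zudewogw) add the prefix zu-.
The other patterns: stems whose second-to-last letter is 't' delete the last vowel and add -oth; stems whose second-to-last letter is 'p' add the prefix no-; stems whose second-to-last letter is 'n' or 's' repeat the first consonant+vowel as a prefix.
So sifugw → zusifugw.

zusifugw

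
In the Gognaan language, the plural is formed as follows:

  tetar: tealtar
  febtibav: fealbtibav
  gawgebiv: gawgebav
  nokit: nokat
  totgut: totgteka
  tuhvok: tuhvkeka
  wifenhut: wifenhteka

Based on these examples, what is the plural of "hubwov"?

hubwveka

febtibav and gawgebiv both end in -v yet inflect differently (fealbtibav, gawgebav), so the final letter is not what conditions the rule; the last vowel is.
"hubwov" has last vowel 'o'. The one such stem in the data (tuhvok → tuhvkeka) deletes the last vowel and adds -eka (as do totgut, wifenhut), so the same rule applies.
So hubwov → hubwveka.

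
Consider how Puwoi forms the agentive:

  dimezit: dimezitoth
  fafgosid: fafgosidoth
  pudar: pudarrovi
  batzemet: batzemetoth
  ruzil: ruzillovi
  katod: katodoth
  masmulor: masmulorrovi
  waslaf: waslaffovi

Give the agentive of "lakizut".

lakizutoth

katod and masmulor both have last vowel 'o' yet inflect differently (katodoth, masmulorrovi), so the last vowel is not what conditions the rule; the final letter is.
"lakizut" ends in -t. The stems ending in -t (batzemet → batzemetoth, dimezit → dimezitoth) add -oth.
So lakizut → lakizutoth.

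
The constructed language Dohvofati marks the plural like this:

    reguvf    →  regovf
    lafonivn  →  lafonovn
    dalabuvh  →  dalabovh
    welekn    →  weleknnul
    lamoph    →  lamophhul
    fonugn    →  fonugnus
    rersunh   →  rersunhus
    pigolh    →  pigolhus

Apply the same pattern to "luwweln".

luwwelnus

lafonivn and welekn both end in -n yet inflect differently (lafonovn, weleknnul), so the final letter is not what conditions the rule; the second-to-last letter is.
"luwweln" has second-to-last letter 'l'. The one such stem in the data (pigolh → pigolhus) adds -us, so the same rule applies.
So luwweln → luwwelnus.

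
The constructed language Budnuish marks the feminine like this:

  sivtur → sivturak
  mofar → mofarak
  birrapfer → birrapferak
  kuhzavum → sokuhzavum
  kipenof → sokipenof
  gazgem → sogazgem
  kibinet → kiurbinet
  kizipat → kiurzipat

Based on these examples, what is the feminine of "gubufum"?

sogubufum

"gubufum" ends in -m. The stems ending in -m (kuhzavum → sokuhzavum, gazgem → sogazgem) add the prefix so-.
So gubufum → sogubufum.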